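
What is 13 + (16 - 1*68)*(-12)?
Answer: 637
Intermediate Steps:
13 + (16 - 1*68)*(-12) = 13 + (16 - 68)*(-12) = 13 - 52*(-12) = 13 + 624 = 637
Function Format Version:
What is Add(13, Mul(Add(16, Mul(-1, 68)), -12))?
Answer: 637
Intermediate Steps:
Add(13, Mul(Add(16, Mul(-1, 68)), -12)) = Add(13, Mul(Add(16, -68), -12)) = Add(13, Mul(-52, -12)) = Add(13, 624) = 637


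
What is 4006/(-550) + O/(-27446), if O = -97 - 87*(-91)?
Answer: -28562419/3773825 ≈ -7.5686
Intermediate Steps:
O = 7820 (O = -97 + 7917 = 7820)
4006/(-550) + O/(-27446) = 4006/(-550) + 7820/(-27446) = 4006*(-1/550) + 7820*(-1/27446) = -2003/275 - 3910/13723 = -28562419/3773825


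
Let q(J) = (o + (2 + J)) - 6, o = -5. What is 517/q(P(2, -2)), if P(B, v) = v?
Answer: -47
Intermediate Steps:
q(J) = -9 + J (q(J) = (-5 + (2 + J)) - 6 = (-3 + J) - 6 = -9 + J)
517/q(P(2, -2)) = 517/(-9 - 2) = 517/(-11) = 517*(-1/11) = -47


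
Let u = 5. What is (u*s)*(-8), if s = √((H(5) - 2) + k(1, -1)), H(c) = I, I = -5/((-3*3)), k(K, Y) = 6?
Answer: -40*√41/3 ≈ -85.375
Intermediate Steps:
I = 5/9 (I = -5/(-9) = -5*(-⅑) = 5/9 ≈ 0.55556)
H(c) = 5/9
s = √41/3 (s = √((5/9 - 2) + 6) = √(-13/9 + 6) = √(41/9) = √41/3 ≈ 2.1344)
(u*s)*(-8) = (5*(√41/3))*(-8) = (5*√41/3)*(-8) = -40*√41/3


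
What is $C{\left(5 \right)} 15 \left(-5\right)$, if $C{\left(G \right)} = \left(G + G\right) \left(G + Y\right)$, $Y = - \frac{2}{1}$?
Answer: $-2250$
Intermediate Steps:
$Y = -2$ ($Y = \left(-2\right) 1 = -2$)
$C{\left(G \right)} = 2 G \left(-2 + G\right)$ ($C{\left(G \right)} = \left(G + G\right) \left(G - 2\right) = 2 G \left(-2 + G\right)$)
$C{\left(5 \right)} 15 \left(-5\right) = 2 \cdot 5 \left(-2 + 5\right) 15 \left(-5\right) = 2 \cdot 5 \cdot 3 \cdot 15 \left(-5\right) = 30 \cdot 15 \left(-5\right) = 450 \left(-5\right) = -2250$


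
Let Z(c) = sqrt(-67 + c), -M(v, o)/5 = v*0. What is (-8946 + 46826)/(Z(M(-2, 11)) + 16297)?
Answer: 154332590/66398069 - 9470*I*sqrt(67)/66398069 ≈ 2.3244 - 0.0011674*I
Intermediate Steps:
M(v, o) = 0 (M(v, o) = -5*v*0 = -5*0 = 0)
(-8946 + 46826)/(Z(M(-2, 11)) + 16297) = (-8946 + 46826)/(sqrt(-67 + 0) + 16297) = 37880/(sqrt(-67) + 16297) = 37880/(I*sqrt(67) + 16297) = 37880/(16297 + I*sqrt(67))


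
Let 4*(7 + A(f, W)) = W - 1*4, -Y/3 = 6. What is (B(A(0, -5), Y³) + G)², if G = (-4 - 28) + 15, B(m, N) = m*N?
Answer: 2908337041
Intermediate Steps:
Y = -18 (Y = -3*6 = -18)
A(f, W) = -8 + W/4 (A(f, W) = -7 + (W - 1*4)/4 = -7 + (W - 4)/4 = -7 + (-4 + W)/4 = -7 + (-1 + W/4) = -8 + W/4)
B(m, N) = N*m
G = -17 (G = -32 + 15 = -17)
(B(A(0, -5), Y³) + G)² = ((-18)³*(-8 + (¼)*(-5)) - 17)² = (-5832*(-8 - 5/4) - 17)² = (-5832*(-37/4) - 17)² = (53946 - 17)² = 53929² = 2908337041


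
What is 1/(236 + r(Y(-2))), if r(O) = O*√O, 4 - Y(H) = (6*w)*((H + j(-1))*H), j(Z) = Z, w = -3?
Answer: -59/337308 + 28*√7/84327 ≈ 0.00070358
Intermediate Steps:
Y(H) = 4 + 18*H*(-1 + H) (Y(H) = 4 - 6*(-3)*(H - 1)*H = 4 - (-18)*(-1 + H)*H = 4 - (-18)*H*(-1 + H) = 4 + 18*H*(-1 + H))
r(O) = O^(3/2)
1/(236 + r(Y(-2))) = 1/(236 + (4 - 18*(-2) + 18*(-2)²)^(3/2)) = 1/(236 + (4 + 36 + 18*4)^(3/2)) = 1/(236 + (4 + 36 + 72)^(3/2)) = 1/(236 + 112^(3/2)) = 1/(236 + 448*√7)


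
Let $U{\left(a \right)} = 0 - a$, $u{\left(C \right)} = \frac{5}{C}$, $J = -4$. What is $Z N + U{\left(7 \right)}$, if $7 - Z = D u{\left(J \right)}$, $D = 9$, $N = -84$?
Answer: $-1540$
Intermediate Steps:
$U{\left(a \right)} = - a$
$Z = \frac{73}{4}$ ($Z = 7 - 9 \frac{5}{-4} = 7 - 9 \cdot 5 \left(- \frac{1}{4}\right) = 7 - 9 \left(- \frac{5}{4}\right) = 7 - - \frac{45}{4} = 7 + \frac{45}{4} = \frac{73}{4} \approx 18.25$)
$Z N + U{\left(7 \right)} = \frac{73}{4} \left(-84\right) - 7 = -1533 - 7 = -1540$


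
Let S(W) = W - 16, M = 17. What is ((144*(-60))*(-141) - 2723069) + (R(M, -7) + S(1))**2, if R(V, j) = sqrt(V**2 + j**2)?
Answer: -1504266 - 390*sqrt(2) ≈ -1.5048e+6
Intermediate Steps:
S(W) = -16 + W
((144*(-60))*(-141) - 2723069) + (R(M, -7) + S(1))**2 = ((144*(-60))*(-141) - 2723069) + (sqrt(17**2 + (-7)**2) + (-16 + 1))**2 = (-8640*(-141) - 2723069) + (sqrt(289 + 49) - 15)**2 = (1218240 - 2723069) + (sqrt(338) - 15)**2 = -1504829 + (13*sqrt(2) - 15)**2 = -1504829 + (-15 + 13*sqrt(2))**2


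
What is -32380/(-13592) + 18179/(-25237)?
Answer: 142521273/85755326 ≈ 1.6620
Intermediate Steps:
-32380/(-13592) + 18179/(-25237) = -32380*(-1/13592) + 18179*(-1/25237) = 8095/3398 - 18179/25237 = 142521273/85755326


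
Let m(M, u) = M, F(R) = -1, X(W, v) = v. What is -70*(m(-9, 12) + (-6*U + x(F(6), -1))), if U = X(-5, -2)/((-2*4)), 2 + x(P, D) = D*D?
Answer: 805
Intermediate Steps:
x(P, D) = -2 + D² (x(P, D) = -2 + D*D = -2 + D²)
U = ¼ (U = -2/((-2*4)) = -2/(-8) = -2*(-⅛) = ¼ ≈ 0.25000)
-70*(m(-9, 12) + (-6*U + x(F(6), -1))) = -70*(-9 + (-6*¼ + (-2 + (-1)²))) = -70*(-9 + (-3/2 + (-2 + 1))) = -70*(-9 + (-3/2 - 1)) = -70*(-9 - 5/2) = -70*(-23/2) = 805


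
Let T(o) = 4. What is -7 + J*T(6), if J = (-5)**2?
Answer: 93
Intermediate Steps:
J = 25
-7 + J*T(6) = -7 + 25*4 = -7 + 100 = 93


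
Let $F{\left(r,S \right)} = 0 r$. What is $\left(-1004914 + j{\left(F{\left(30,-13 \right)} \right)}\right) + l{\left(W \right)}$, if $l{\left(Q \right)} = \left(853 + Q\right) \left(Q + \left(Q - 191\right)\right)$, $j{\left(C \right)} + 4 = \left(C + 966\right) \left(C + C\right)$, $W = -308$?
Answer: $-1444733$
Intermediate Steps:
$F{\left(r,S \right)} = 0$
$j{\left(C \right)} = -4 + 2 C \left(966 + C\right)$ ($j{\left(C \right)} = -4 + \left(C + 966\right) \left(C + C\right) = -4 + \left(966 + C\right) 2 C = -4 + 2 C \left(966 + C\right)$)
$l{\left(Q \right)} = \left(-191 + 2 Q\right) \left(853 + Q\right)$ ($l{\left(Q \right)} = \left(853 + Q\right) \left(Q + \left(Q - 191\right)\right) = \left(853 + Q\right) \left(Q + \left(-191 + Q\right)\right) = \left(853 + Q\right) \left(-191 + 2 Q\right) = \left(-191 + 2 Q\right) \left(853 + Q\right)$)
$\left(-1004914 + j{\left(F{\left(30,-13 \right)} \right)}\right) + l{\left(W \right)} = \left(-1004914 + \left(-4 + 2 \cdot 0^{2} + 1932 \cdot 0\right)\right) + \left(-162923 + 2 \left(-308\right)^{2} + 1515 \left(-308\right)\right) = \left(-1004914 + \left(-4 + 2 \cdot 0 + 0\right)\right) - 439815 = \left(-1004914 + \left(-4 + 0 + 0\right)\right) - 439815 = \left(-1004914 - 4\right) - 439815 = -1004918 - 439815 = -1444733$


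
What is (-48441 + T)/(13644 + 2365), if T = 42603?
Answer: -834/2287 ≈ -0.36467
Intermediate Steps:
(-48441 + T)/(13644 + 2365) = (-48441 + 42603)/(13644 + 2365) = -5838/16009 = -5838*1/16009 = -834/2287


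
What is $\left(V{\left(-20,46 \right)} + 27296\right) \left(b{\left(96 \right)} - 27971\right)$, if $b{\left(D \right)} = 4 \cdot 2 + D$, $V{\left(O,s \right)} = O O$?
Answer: $-771804432$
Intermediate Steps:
$V{\left(O,s \right)} = O^{2}$
$b{\left(D \right)} = 8 + D$
$\left(V{\left(-20,46 \right)} + 27296\right) \left(b{\left(96 \right)} - 27971\right) = \left(\left(-20\right)^{2} + 27296\right) \left(\left(8 + 96\right) - 27971\right) = \left(400 + 27296\right) \left(104 - 27971\right) = 27696 \left(-27867\right) = -771804432$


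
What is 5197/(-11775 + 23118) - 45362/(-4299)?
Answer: 178961023/16254519 ≈ 11.010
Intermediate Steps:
5197/(-11775 + 23118) - 45362/(-4299) = 5197/11343 - 45362*(-1/4299) = 5197*(1/11343) + 45362/4299 = 5197/11343 + 45362/4299 = 178961023/16254519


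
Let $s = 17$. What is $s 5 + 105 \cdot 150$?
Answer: $15835$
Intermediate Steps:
$s 5 + 105 \cdot 150 = 17 \cdot 5 + 105 \cdot 150 = 85 + 15750 = 15835$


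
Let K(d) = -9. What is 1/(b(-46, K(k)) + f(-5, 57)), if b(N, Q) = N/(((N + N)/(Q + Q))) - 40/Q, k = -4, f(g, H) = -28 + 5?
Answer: -9/248 ≈ -0.036290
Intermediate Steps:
f(g, H) = -23
b(N, Q) = Q - 40/Q (b(N, Q) = N/(((2*N)/((2*Q)))) - 40/Q = N/(((2*N)*(1/(2*Q)))) - 40/Q = N/((N/Q)) - 40/Q = N*(Q/N) - 40/Q = Q - 40/Q)
1/(b(-46, K(k)) + f(-5, 57)) = 1/((-9 - 40/(-9)) - 23) = 1/((-9 - 40*(-⅑)) - 23) = 1/((-9 + 40/9) - 23) = 1/(-41/9 - 23) = 1/(-248/9) = -9/248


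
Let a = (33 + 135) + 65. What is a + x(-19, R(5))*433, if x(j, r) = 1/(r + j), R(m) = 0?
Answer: 3994/19 ≈ 210.21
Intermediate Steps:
x(j, r) = 1/(j + r)
a = 233 (a = 168 + 65 = 233)
a + x(-19, R(5))*433 = 233 + 433/(-19 + 0) = 233 + 433/(-19) = 233 - 1/19*433 = 233 - 433/19 = 3994/19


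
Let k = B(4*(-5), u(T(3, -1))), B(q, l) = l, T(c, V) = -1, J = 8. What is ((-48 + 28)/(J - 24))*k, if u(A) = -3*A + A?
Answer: 5/2 ≈ 2.5000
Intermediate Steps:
u(A) = -2*A
k = 2 (k = -2*(-1) = 2)
((-48 + 28)/(J - 24))*k = ((-48 + 28)/(8 - 24))*2 = -20/(-16)*2 = -20*(-1/16)*2 = (5/4)*2 = 5/2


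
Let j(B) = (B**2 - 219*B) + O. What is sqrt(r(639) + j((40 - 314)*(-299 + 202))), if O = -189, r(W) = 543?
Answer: 112*sqrt(55849) ≈ 26468.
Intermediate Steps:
j(B) = -189 + B**2 - 219*B (j(B) = (B**2 - 219*B) - 189 = -189 + B**2 - 219*B)
sqrt(r(639) + j((40 - 314)*(-299 + 202))) = sqrt(543 + (-189 + ((40 - 314)*(-299 + 202))**2 - 219*(40 - 314)*(-299 + 202))) = sqrt(543 + (-189 + (-274*(-97))**2 - (-60006)*(-97))) = sqrt(543 + (-189 + 26578**2 - 219*26578)) = sqrt(543 + (-189 + 706390084 - 5820582)) = sqrt(543 + 700569313) = sqrt(700569856) = 112*sqrt(55849)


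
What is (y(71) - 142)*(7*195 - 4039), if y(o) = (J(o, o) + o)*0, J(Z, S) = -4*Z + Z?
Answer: 379708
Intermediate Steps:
J(Z, S) = -3*Z
y(o) = 0 (y(o) = (-3*o + o)*0 = -2*o*0 = 0)
(y(71) - 142)*(7*195 - 4039) = (0 - 142)*(7*195 - 4039) = -142*(1365 - 4039) = -142*(-2674) = 379708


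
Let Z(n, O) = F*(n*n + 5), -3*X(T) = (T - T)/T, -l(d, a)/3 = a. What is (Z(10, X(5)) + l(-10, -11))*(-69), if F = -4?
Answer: 26703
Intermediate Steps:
l(d, a) = -3*a
X(T) = 0 (X(T) = -(T - T)/(3*T) = -0/T = -⅓*0 = 0)
Z(n, O) = -20 - 4*n² (Z(n, O) = -4*(n*n + 5) = -4*(n² + 5) = -4*(5 + n²) = -20 - 4*n²)
(Z(10, X(5)) + l(-10, -11))*(-69) = ((-20 - 4*10²) - 3*(-11))*(-69) = ((-20 - 4*100) + 33)*(-69) = ((-20 - 400) + 33)*(-69) = (-420 + 33)*(-69) = -387*(-69) = 26703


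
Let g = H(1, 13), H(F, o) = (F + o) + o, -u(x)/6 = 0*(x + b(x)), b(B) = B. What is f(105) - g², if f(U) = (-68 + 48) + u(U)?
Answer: -749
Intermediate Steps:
u(x) = 0 (u(x) = -0*(x + x) = -0*2*x = -6*0 = 0)
H(F, o) = F + 2*o
g = 27 (g = 1 + 2*13 = 1 + 26 = 27)
f(U) = -20 (f(U) = (-68 + 48) + 0 = -20 + 0 = -20)
f(105) - g² = -20 - 1*27² = -20 - 1*729 = -20 - 729 = -749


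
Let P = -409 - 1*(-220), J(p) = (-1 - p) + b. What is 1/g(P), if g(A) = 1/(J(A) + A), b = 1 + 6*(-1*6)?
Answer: -36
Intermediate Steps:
b = -35 (b = 1 + 6*(-6) = 1 - 36 = -35)
J(p) = -36 - p (J(p) = (-1 - p) - 35 = -36 - p)
P = -189 (P = -409 + 220 = -189)
g(A) = -1/36 (g(A) = 1/((-36 - A) + A) = 1/(-36) = -1/36)
1/g(P) = 1/(-1/36) = -36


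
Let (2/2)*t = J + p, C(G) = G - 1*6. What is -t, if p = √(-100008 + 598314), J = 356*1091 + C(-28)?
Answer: -388362 - √498306 ≈ -3.8907e+5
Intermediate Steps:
C(G) = -6 + G (C(G) = G - 6 = -6 + G)
J = 388362 (J = 356*1091 + (-6 - 28) = 388396 - 34 = 388362)
p = √498306 ≈ 705.91
t = 388362 + √498306 ≈ 3.8907e+5
-t = -(388362 + √498306) = -388362 - √498306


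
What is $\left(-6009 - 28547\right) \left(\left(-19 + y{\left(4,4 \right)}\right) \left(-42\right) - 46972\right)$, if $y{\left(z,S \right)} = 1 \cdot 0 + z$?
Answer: $1601394152$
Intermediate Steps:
$y{\left(z,S \right)} = z$ ($y{\left(z,S \right)} = 0 + z = z$)
$\left(-6009 - 28547\right) \left(\left(-19 + y{\left(4,4 \right)}\right) \left(-42\right) - 46972\right) = \left(-6009 - 28547\right) \left(\left(-19 + 4\right) \left(-42\right) - 46972\right) = - 34556 \left(\left(-15\right) \left(-42\right) - 46972\right) = - 34556 \left(630 - 46972\right) = \left(-34556\right) \left(-46342\right) = 1601394152$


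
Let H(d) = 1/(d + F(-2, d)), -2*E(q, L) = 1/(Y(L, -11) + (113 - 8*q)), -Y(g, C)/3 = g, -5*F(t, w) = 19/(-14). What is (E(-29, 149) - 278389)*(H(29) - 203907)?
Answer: 23727733258950415/417996 ≈ 5.6765e+10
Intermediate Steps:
F(t, w) = 19/70 (F(t, w) = -19/(5*(-14)) = -19*(-1)/(5*14) = -⅕*(-19/14) = 19/70)
Y(g, C) = -3*g
E(q, L) = -1/(2*(113 - 8*q - 3*L)) (E(q, L) = -1/(2*(-3*L + (113 - 8*q))) = -1/(2*(113 - 8*q - 3*L)))
H(d) = 1/(19/70 + d) (H(d) = 1/(d + 19/70) = 1/(19/70 + d))
(E(-29, 149) - 278389)*(H(29) - 203907) = (1/(2*(-113 + 3*149 + 8*(-29))) - 278389)*(70/(19 + 70*29) - 203907) = (1/(2*(-113 + 447 - 232)) - 278389)*(70/(19 + 2030) - 203907) = ((½)/102 - 278389)*(70/2049 - 203907) = ((½)*(1/102) - 278389)*(70*(1/2049) - 203907) = (1/204 - 278389)*(70/2049 - 203907) = -56791355/204*(-417805373/2049) = 23727733258950415/417996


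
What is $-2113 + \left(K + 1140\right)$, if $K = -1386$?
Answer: $-2359$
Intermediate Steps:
$-2113 + \left(K + 1140\right) = -2113 + \left(-1386 + 1140\right) = -2113 - 246 = -2359$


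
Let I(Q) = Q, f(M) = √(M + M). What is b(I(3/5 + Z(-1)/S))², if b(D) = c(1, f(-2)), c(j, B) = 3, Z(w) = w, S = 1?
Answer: 9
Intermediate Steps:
f(M) = √2*√M (f(M) = √(2*M) = √2*√M)
b(D) = 3
b(I(3/5 + Z(-1)/S))² = 3² = 9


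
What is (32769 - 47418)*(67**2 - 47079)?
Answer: 623900910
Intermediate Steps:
(32769 - 47418)*(67**2 - 47079) = -14649*(4489 - 47079) = -14649*(-42590) = 623900910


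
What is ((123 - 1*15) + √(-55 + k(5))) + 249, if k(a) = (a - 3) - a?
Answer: 357 + I*√58 ≈ 357.0 + 7.6158*I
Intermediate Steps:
k(a) = -3 (k(a) = (-3 + a) - a = -3)
((123 - 1*15) + √(-55 + k(5))) + 249 = ((123 - 1*15) + √(-55 - 3)) + 249 = ((123 - 15) + √(-58)) + 249 = (108 + I*√58) + 249 = 357 + I*√58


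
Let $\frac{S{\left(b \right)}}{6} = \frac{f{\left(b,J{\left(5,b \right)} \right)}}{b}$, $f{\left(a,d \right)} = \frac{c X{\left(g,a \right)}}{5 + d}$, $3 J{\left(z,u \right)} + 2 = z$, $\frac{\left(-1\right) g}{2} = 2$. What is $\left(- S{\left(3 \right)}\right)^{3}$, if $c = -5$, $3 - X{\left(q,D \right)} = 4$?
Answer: $- \frac{125}{27} \approx -4.6296$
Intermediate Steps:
$g = -4$ ($g = \left(-2\right) 2 = -4$)
$X{\left(q,D \right)} = -1$ ($X{\left(q,D \right)} = 3 - 4 = -1$)
$J{\left(z,u \right)} = - \frac{2}{3} + \frac{z}{3}$
$f{\left(a,d \right)} = \frac{5}{5 + d}$ ($f{\left(a,d \right)} = \frac{\left(-5\right) \left(-1\right)}{5 + d} = \frac{5}{5 + d}$)
$S{\left(b \right)} = \frac{5}{b}$ ($S{\left(b \right)} = 6 \frac{5 \frac{1}{5 + \left(- \frac{2}{3} + \frac{1}{3} \cdot 5\right)}}{b} = 6 \frac{5 \frac{1}{5 + \left(- \frac{2}{3} + \frac{5}{3}\right)}}{b} = 6 \frac{5 \frac{1}{5 + 1}}{b} = 6 \frac{5 \cdot \frac{1}{6}}{b} = 6 \frac{5}{6 b} = \frac{5}{b}$)
$\left(- S{\left(3 \right)}\right)^{3} = \left(- \frac{5}{3}\right)^{3} = - \frac{125}{27}$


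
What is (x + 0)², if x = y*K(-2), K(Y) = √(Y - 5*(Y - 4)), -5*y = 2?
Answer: 112/25 ≈ 4.4800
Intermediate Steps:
y = -⅖ (y = -⅕*2 = -⅖ ≈ -0.40000)
K(Y) = √(20 - 4*Y) (K(Y) = √(Y - 5*(-4 + Y)) = √(Y + (20 - 5*Y)) = √(20 - 4*Y))
x = -4*√7/5 (x = -4*√(5 - 1*(-2))/5 = -4*√(5 + 2)/5 = -4*√7/5 ≈ -2.1166)
(x + 0)² = (-4*√7/5 + 0)² = (-4*√7/5)² = 112/25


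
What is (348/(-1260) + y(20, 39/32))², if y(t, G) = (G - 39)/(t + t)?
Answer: 1076692969/722534400 ≈ 1.4902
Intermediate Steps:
y(t, G) = (-39 + G)/(2*t) (y(t, G) = (-39 + G)/((2*t)) = (-39 + G)*(1/(2*t)) = (-39 + G)/(2*t))
(348/(-1260) + y(20, 39/32))² = (348/(-1260) + (½)*(-39 + 39/32)/20)² = (348*(-1/1260) + (½)*(1/20)*(-39 + 39*(1/32)))² = (-29/105 + (½)*(1/20)*(-39 + 39/32))² = (-29/105 + (½)*(1/20)*(-1209/32))² = (-29/105 - 1209/1280)² = (-32813/26880)² = 1076692969/722534400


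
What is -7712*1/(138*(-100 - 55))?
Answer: 3856/10695 ≈ 0.36054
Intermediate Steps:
-7712*1/(138*(-100 - 55)) = -7712/(138*(-155)) = -7712/(-21390) = -7712*(-1/21390) = 3856/10695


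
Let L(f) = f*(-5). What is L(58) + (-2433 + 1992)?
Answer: -731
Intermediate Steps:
L(f) = -5*f
L(58) + (-2433 + 1992) = -5*58 + (-2433 + 1992) = -290 - 441 = -731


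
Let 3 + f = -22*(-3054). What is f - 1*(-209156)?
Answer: 276341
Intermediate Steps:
f = 67185 (f = -3 - 22*(-3054) = -3 + 67188 = 67185)
f - 1*(-209156) = 67185 - 1*(-209156) = 67185 + 209156 = 276341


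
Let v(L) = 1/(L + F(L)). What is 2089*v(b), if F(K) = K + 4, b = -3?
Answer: -2089/2 ≈ -1044.5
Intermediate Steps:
F(K) = 4 + K
v(L) = 1/(4 + 2*L) (v(L) = 1/(L + (4 + L)) = 1/(4 + 2*L))
2089*v(b) = 2089*(1/(2*(2 - 3))) = 2089*((½)/(-1)) = 2089*((½)*(-1)) = 2089*(-½) = -2089/2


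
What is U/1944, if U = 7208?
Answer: 901/243 ≈ 3.7078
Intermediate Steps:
U/1944 = 7208/1944 = 7208*(1/1944) = 901/243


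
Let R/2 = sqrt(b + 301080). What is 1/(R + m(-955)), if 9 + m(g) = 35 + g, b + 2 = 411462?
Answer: 929/1987119 + 4*sqrt(178135)/1987119 ≈ 0.0013171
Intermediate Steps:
b = 411460 (b = -2 + 411462 = 411460)
m(g) = 26 + g (m(g) = -9 + (35 + g) = 26 + g)
R = 4*sqrt(178135) (R = 2*sqrt(411460 + 301080) = 2*sqrt(712540) = 2*(2*sqrt(178135)) = 4*sqrt(178135) ≈ 1688.2)
1/(R + m(-955)) = 1/(4*sqrt(178135) + (26 - 955)) = 1/(4*sqrt(178135) - 929) = 1/(-929 + 4*sqrt(178135))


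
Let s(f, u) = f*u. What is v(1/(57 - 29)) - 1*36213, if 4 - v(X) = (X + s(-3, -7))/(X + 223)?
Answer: -226125794/6245 ≈ -36209.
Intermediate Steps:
v(X) = 4 - (21 + X)/(223 + X) (v(X) = 4 - (X - 3*(-7))/(X + 223) = 4 - (X + 21)/(223 + X) = 4 - (21 + X)/(223 + X))
v(1/(57 - 29)) - 1*36213 = (871 + 3/(57 - 29))/(223 + 1/(57 - 29)) - 1*36213 = (871 + 3/28)/(223 + 1/28) - 36213 = (871 + 3*(1/28))/(223 + 1/28) - 36213 = (871 + 3/28)/(6245/28) - 36213 = (28/6245)*(24391/28) - 36213 = 24391/6245 - 36213 = -226125794/6245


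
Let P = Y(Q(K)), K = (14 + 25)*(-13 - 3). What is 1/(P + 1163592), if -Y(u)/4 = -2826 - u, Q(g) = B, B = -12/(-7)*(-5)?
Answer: 7/8224032 ≈ 8.5116e-7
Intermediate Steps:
B = -60/7 (B = -12*(-1/7)*(-5) = (12/7)*(-5) = -60/7 ≈ -8.5714)
K = -624 (K = 39*(-16) = -624)
Q(g) = -60/7
Y(u) = 11304 + 4*u (Y(u) = -4*(-2826 - u) = 11304 + 4*u)
P = 78888/7 (P = 11304 + 4*(-60/7) = 11304 - 240/7 = 78888/7 ≈ 11270.)
1/(P + 1163592) = 1/(78888/7 + 1163592) = 1/(8224032/7) = 7/8224032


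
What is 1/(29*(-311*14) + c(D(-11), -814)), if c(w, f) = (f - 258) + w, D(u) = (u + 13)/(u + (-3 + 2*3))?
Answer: -4/509353 ≈ -7.8531e-6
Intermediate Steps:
D(u) = (13 + u)/(3 + u) (D(u) = (13 + u)/(u + (-3 + 6)) = (13 + u)/(u + 3) = (13 + u)/(3 + u))
c(w, f) = -258 + f + w (c(w, f) = (-258 + f) + w = -258 + f + w)
1/(29*(-311*14) + c(D(-11), -814)) = 1/(29*(-311*14) + (-258 - 814 + (13 - 11)/(3 - 11))) = 1/(29*(-4354) + (-258 - 814 + 2/(-8))) = 1/(-126266 + (-258 - 814 - ⅛*2)) = 1/(-126266 + (-258 - 814 - ¼)) = 1/(-126266 - 4289/4) = 1/(-509353/4) = -4/509353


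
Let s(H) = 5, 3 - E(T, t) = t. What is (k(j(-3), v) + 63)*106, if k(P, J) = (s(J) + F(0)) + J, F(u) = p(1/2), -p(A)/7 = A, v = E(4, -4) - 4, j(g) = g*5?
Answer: 7155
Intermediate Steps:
E(T, t) = 3 - t
j(g) = 5*g
v = 3 (v = (3 - 1*(-4)) - 4 = (3 + 4) - 4 = 7 - 4 = 3)
p(A) = -7*A
F(u) = -7/2
k(P, J) = 3/2 + J (k(P, J) = (5 - 7/2) + J = 3/2 + J)
(k(j(-3), v) + 63)*106 = ((3/2 + 3) + 63)*106 = (9/2 + 63)*106 = (135/2)*106 = 7155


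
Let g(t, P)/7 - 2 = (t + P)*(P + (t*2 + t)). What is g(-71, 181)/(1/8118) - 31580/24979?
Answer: -4993648540352/24979 ≈ -1.9991e+8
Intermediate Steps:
g(t, P) = 14 + 7*(P + t)*(P + 3*t) (g(t, P) = 14 + 7*((t + P)*(P + (t*2 + t))) = 14 + 7*((P + t)*(P + (2*t + t))) = 14 + 7*((P + t)*(P + 3*t)) = 14 + 7*(P + t)*(P + 3*t))
g(-71, 181)/(1/8118) - 31580/24979 = (14 + 7*181**2 + 21*(-71)**2 + 28*181*(-71))/(1/8118) - 31580/24979 = (14 + 7*32761 + 21*5041 - 359828)/(1/8118) - 31580*1/24979 = (14 + 229327 + 105861 - 359828)*8118 - 31580/24979 = -24626*8118 - 31580/24979 = -199913868 - 31580/24979 = -4993648540352/24979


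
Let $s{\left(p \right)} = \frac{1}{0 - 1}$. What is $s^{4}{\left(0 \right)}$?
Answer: $1$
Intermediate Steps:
$s{\left(p \right)} = -1$ ($s{\left(p \right)} = \frac{1}{-1} = -1$)
$s^{4}{\left(0 \right)} = \left(-1\right)^{4} = 1$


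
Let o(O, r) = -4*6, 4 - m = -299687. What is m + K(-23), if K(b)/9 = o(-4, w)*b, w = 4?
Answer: 304659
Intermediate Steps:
m = 299691 (m = 4 - 1*(-299687) = 4 + 299687 = 299691)
o(O, r) = -24
K(b) = -216*b (K(b) = 9*(-24*b) = -216*b)
m + K(-23) = 299691 - 216*(-23) = 299691 + 4968 = 304659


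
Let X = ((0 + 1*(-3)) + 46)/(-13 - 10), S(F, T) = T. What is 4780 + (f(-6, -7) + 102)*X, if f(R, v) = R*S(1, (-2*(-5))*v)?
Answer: 87494/23 ≈ 3804.1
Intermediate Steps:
f(R, v) = 10*R*v (f(R, v) = R*((-2*(-5))*v) = R*(10*v) = 10*R*v)
X = -43/23 (X = ((0 - 3) + 46)/(-23) = (-3 + 46)*(-1/23) = 43*(-1/23) = -43/23 ≈ -1.8696)
4780 + (f(-6, -7) + 102)*X = 4780 + (10*(-6)*(-7) + 102)*(-43/23) = 4780 + (420 + 102)*(-43/23) = 4780 + 522*(-43/23) = 4780 - 22446/23 = 87494/23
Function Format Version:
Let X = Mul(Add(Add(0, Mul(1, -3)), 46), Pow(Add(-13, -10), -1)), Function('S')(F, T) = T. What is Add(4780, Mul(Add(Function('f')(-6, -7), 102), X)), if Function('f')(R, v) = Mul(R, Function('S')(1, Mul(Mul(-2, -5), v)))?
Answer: Rational(87494, 23) ≈ 3804.1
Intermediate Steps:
Function('f')(R, v) = Mul(10, R, v) (Function('f')(R, v) = Mul(R, Mul(Mul(-2, -5), v)) = Mul(R, Mul(10, v)) = Mul(10, R, v))
X = Rational(-43, 23) (X = Mul(Add(Add(0, -3), 46), Pow(-23, -1)) = Mul(Add(-3, 46), Rational(-1, 23)) = Mul(43, Rational(-1, 23)) = Rational(-43, 23) ≈ -1.8696)
Add(4780, Mul(Add(Function('f')(-6, -7), 102), X)) = Add(4780, Mul(Add(Mul(10, -6, -7), 102), Rational(-43, 23))) = Add(4780, Mul(Add(420, 102), Rational(-43, 23))) = Add(4780, Mul(522, Rational(-43, 23))) = Add(4780, Rational(-22446, 23)) = Rational(87494, 23)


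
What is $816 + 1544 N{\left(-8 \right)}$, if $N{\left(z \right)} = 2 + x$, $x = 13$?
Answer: $23976$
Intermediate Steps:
$N{\left(z \right)} = 15$ ($N{\left(z \right)} = 2 + 13 = 15$)
$816 + 1544 N{\left(-8 \right)} = 816 + 1544 \cdot 15 = 816 + 23160 = 23976$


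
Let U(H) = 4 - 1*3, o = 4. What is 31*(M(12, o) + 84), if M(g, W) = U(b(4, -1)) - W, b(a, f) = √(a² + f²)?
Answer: 2511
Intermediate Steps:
U(H) = 1 (U(H) = 4 - 3 = 1)
M(g, W) = 1 - W
31*(M(12, o) + 84) = 31*((1 - 1*4) + 84) = 31*((1 - 4) + 84) = 31*(-3 + 84) = 31*81 = 2511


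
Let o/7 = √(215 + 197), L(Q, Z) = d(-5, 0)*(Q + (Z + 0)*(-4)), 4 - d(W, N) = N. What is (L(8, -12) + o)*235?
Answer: 52640 + 3290*√103 ≈ 86030.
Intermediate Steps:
d(W, N) = 4 - N
L(Q, Z) = -16*Z + 4*Q (L(Q, Z) = (4 - 1*0)*(Q + (Z + 0)*(-4)) = (4 + 0)*(Q + Z*(-4)) = 4*(Q - 4*Z) = -16*Z + 4*Q)
o = 14*√103 (o = 7*√(215 + 197) = 7*√412 = 7*(2*√103) = 14*√103 ≈ 142.08)
(L(8, -12) + o)*235 = ((-16*(-12) + 4*8) + 14*√103)*235 = ((192 + 32) + 14*√103)*235 = (224 + 14*√103)*235 = 52640 + 3290*√103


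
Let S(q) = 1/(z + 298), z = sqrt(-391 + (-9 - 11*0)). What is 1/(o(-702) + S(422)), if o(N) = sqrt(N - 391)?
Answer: 44602/(149 - 10*I + 44602*I*sqrt(1093)) ≈ 3.0565e-6 - 0.030248*I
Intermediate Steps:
z = 20*I (z = sqrt(-391 + (-9 + 0)) = sqrt(-391 - 9) = sqrt(-400) = 20*I ≈ 20.0*I)
o(N) = sqrt(-391 + N)
S(q) = (298 - 20*I)/89204 (S(q) = 1/(20*I + 298) = 1/(298 + 20*I) = (298 - 20*I)/89204)
1/(o(-702) + S(422)) = 1/(sqrt(-391 - 702) + (149/44602 - 5*I/22301)) = 1/(sqrt(-1093) + (149/44602 - 5*I/22301)) = 1/(I*sqrt(1093) + (149/44602 - 5*I/22301)) = 1/(149/44602 - 5*I/22301 + I*sqrt(1093))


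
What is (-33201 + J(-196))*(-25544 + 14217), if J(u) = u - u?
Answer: 376067727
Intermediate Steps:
J(u) = 0
(-33201 + J(-196))*(-25544 + 14217) = (-33201 + 0)*(-25544 + 14217) = -33201*(-11327) = 376067727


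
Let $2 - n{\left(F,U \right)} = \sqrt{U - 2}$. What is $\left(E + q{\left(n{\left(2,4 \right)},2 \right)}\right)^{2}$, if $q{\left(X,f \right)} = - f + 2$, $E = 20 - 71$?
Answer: $2601$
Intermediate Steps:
$E = -51$ ($E = 20 - 71 = -51$)
$n{\left(F,U \right)} = 2 - \sqrt{-2 + U}$ ($n{\left(F,U \right)} = 2 - \sqrt{U - 2} = 2 - \sqrt{-2 + U}$)
$q{\left(X,f \right)} = 2 - f$
$\left(E + q{\left(n{\left(2,4 \right)},2 \right)}\right)^{2} = \left(-51 + \left(2 - 2\right)\right)^{2} = \left(-51 + 0\right)^{2} = \left(-51\right)^{2} = 2601$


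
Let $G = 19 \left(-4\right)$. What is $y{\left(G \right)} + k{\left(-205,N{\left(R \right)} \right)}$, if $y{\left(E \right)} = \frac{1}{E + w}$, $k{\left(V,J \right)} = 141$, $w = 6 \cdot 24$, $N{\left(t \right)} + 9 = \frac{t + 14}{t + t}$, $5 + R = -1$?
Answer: $\frac{9589}{68} \approx 141.01$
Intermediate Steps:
$R = -6$ ($R = -5 - 1 = -6$)
$N{\left(t \right)} = -9 + \frac{14 + t}{2 t}$ ($N{\left(t \right)} = -9 + \frac{t + 14}{t + t} = -9 + \frac{14 + t}{2 t}$)
$w = 144$
$G = -76$
$y{\left(E \right)} = \frac{1}{144 + E}$ ($y{\left(E \right)} = \frac{1}{E + 144} = \frac{1}{144 + E}$)
$y{\left(G \right)} + k{\left(-205,N{\left(R \right)} \right)} = \frac{1}{144 - 76} + 141 = \frac{1}{68} + 141 = \frac{9589}{68}$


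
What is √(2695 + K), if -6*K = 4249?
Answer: √71526/6 ≈ 44.574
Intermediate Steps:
K = -4249/6 (K = -⅙*4249 = -4249/6 ≈ -708.17)
√(2695 + K) = √(2695 - 4249/6) = √(11921/6) = √71526/6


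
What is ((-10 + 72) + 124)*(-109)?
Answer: -20274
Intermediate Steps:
((-10 + 72) + 124)*(-109) = (62 + 124)*(-109) = 186*(-109) = -20274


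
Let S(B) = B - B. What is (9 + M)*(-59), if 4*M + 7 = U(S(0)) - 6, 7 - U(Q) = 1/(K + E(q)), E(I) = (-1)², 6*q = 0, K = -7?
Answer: -10679/24 ≈ -444.96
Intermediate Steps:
q = 0 (q = (⅙)*0 = 0)
S(B) = 0
E(I) = 1
U(Q) = 43/6 (U(Q) = 7 - 1/(-7 + 1) = 7 - 1/(-6) = 7 - 1*(-⅙) = 7 + ⅙ = 43/6)
M = -35/24 (M = -7/4 + (43/6 - 6)/4 = -7/4 + (¼)*(7/6) = -7/4 + 7/24 = -35/24 ≈ -1.4583)
(9 + M)*(-59) = (9 - 35/24)*(-59) = (181/24)*(-59) = -10679/24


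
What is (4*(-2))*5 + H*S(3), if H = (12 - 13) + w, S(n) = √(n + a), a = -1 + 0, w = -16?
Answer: -40 - 17*√2 ≈ -64.042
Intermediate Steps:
a = -1
S(n) = √(-1 + n) (S(n) = √(n - 1) = √(-1 + n))
H = -17 (H = (12 - 13) - 16 = -1 - 16 = -17)
(4*(-2))*5 + H*S(3) = (4*(-2))*5 - 17*√(-1 + 3) = -8*5 - 17*√2 = -40 - 17*√2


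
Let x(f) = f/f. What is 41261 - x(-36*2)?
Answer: 41260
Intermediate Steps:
x(f) = 1
41261 - x(-36*2) = 41261 - 1*1 = 41261 - 1 = 41260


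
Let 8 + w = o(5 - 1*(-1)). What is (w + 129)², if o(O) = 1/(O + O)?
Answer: 2111209/144 ≈ 14661.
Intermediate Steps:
o(O) = 1/(2*O)
w = -95/12 (w = -8 + 1/(2*(5 - 1*(-1))) = -8 + 1/(2*(5 + 1)) = -8 + (½)/6 = -8 + (½)*(⅙) = -8 + 1/12 = -95/12 ≈ -7.9167)
(w + 129)² = (-95/12 + 129)² = (1453/12)² = 2111209/144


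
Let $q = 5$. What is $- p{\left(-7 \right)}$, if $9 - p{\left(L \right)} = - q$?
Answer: $-14$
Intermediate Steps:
$p{\left(L \right)} = 14$ ($p{\left(L \right)} = 9 - \left(-1\right) 5 = 9 - -5 = 9 + 5 = 14$)
$- p{\left(-7 \right)} = \left(-1\right) 14 = -14$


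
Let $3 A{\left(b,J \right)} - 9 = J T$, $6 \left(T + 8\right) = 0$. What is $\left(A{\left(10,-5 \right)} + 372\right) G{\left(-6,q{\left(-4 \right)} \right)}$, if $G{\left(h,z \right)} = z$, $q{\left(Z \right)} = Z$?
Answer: $- \frac{4660}{3} \approx -1553.3$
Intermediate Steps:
$T = -8$ ($T = -8 + \frac{1}{6} \cdot 0 = -8 + 0 = -8$)
$A{\left(b,J \right)} = 3 - \frac{8 J}{3}$ ($A{\left(b,J \right)} = 3 + \frac{J \left(-8\right)}{3} = 3 + \frac{\left(-8\right) J}{3} = 3 - \frac{8 J}{3}$)
$\left(A{\left(10,-5 \right)} + 372\right) G{\left(-6,q{\left(-4 \right)} \right)} = \left(\left(3 - - \frac{40}{3}\right) + 372\right) \left(-4\right) = \left(\left(3 + \frac{40}{3}\right) + 372\right) \left(-4\right) = \left(\frac{49}{3} + 372\right) \left(-4\right) = \frac{1165}{3} \left(-4\right) = - \frac{4660}{3}$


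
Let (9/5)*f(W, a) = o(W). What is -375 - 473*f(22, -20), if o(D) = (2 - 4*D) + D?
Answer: 147985/9 ≈ 16443.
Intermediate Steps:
o(D) = 2 - 3*D
f(W, a) = 10/9 - 5*W/3 (f(W, a) = 5*(2 - 3*W)/9 = 10/9 - 5*W/3)
-375 - 473*f(22, -20) = -375 - 473*(10/9 - 5/3*22) = -375 - 473*(10/9 - 110/3) = -375 - 473*(-320/9) = -375 + 151360/9 = 147985/9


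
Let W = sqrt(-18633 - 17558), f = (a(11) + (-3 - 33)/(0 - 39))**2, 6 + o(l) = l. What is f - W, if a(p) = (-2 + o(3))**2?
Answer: 113569/169 - I*sqrt(36191) ≈ 672.01 - 190.24*I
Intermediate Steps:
o(l) = -6 + l
a(p) = 25 (a(p) = (-2 + (-6 + 3))**2 = (-2 - 3)**2 = (-5)**2 = 25)
f = 113569/169 (f = (25 + (-3 - 33)/(0 - 39))**2 = (25 - 36/(-39))**2 = (25 - 36*(-1/39))**2 = (25 + 12/13)**2 = (337/13)**2 = 113569/169 ≈ 672.01)
W = I*sqrt(36191) (W = sqrt(-36191) = I*sqrt(36191) ≈ 190.24*I)
f - W = 113569/169 - I*sqrt(36191)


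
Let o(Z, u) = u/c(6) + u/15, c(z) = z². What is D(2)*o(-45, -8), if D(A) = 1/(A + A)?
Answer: -17/90 ≈ -0.18889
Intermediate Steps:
o(Z, u) = 17*u/180 (o(Z, u) = u/(6²) + u/15 = u/36 + u*(1/15) = u*(1/36) + u/15 = u/36 + u/15 = 17*u/180)
D(A) = 1/(2*A)
D(2)*o(-45, -8) = ((½)/2)*((17/180)*(-8)) = ((½)*(½))*(-34/45) = (¼)*(-34/45) = -17/90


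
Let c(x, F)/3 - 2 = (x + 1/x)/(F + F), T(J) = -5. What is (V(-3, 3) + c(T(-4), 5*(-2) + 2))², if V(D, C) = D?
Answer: 25281/1600 ≈ 15.801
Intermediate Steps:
c(x, F) = 6 + 3*(x + 1/x)/(2*F) (c(x, F) = 6 + 3*((x + 1/x)/(F + F)) = 6 + 3*((x + 1/x)/((2*F))) = 6 + 3*((x + 1/x)*(1/(2*F))) = 6 + 3*((x + 1/x)/(2*F)) = 6 + 3*(x + 1/x)/(2*F))
(V(-3, 3) + c(T(-4), 5*(-2) + 2))² = (-3 + (6 + (3/2)*(-5)/(5*(-2) + 2) + (3/2)/((5*(-2) + 2)*(-5))))² = (-3 + (6 + (3/2)*(-5)/(-10 + 2) + (3/2)*(-⅕)/(-10 + 2)))² = (-3 + (6 + (3/2)*(-5)/(-8) + (3/2)*(-⅕)/(-8)))² = (-3 + (6 + (3/2)*(-5)*(-⅛) + (3/2)*(-⅛)*(-⅕)))² = (-3 + (6 + 15/16 + 3/80))² = (-3 + 279/40)² = (159/40)² = 25281/1600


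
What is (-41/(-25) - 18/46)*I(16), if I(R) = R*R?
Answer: 183808/575 ≈ 319.67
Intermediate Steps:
I(R) = R²
(-41/(-25) - 18/46)*I(16) = (-41/(-25) - 18/46)*16² = (-41*(-1/25) - 18*1/46)*256 = (41/25 - 9/23)*256 = (718/575)*256 = 183808/575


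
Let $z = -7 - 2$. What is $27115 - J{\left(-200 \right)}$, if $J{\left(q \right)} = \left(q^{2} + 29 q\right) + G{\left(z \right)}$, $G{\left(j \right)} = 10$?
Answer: $-7095$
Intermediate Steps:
$z = -9$ ($z = -7 - 2 = -9$)
$J{\left(q \right)} = 10 + q^{2} + 29 q$ ($J{\left(q \right)} = \left(q^{2} + 29 q\right) + 10 = 10 + q^{2} + 29 q$)
$27115 - J{\left(-200 \right)} = 27115 - \left(10 + \left(-200\right)^{2} + 29 \left(-200\right)\right) = 27115 - \left(10 + 40000 - 5800\right) = 27115 - 34210 = -7095$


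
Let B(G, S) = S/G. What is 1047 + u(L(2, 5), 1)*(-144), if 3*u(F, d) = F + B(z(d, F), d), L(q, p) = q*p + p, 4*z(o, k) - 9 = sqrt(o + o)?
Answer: 24105/79 + 192*sqrt(2)/79 ≈ 308.56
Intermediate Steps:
z(o, k) = 9/4 + sqrt(2)*sqrt(o)/4 (z(o, k) = 9/4 + sqrt(o + o)/4 = 9/4 + sqrt(2*o)/4 = 9/4 + (sqrt(2)*sqrt(o))/4 = 9/4 + sqrt(2)*sqrt(o)/4)
L(q, p) = p + p*q (L(q, p) = p*q + p = p + p*q)
u(F, d) = F/3 + d/(3*(9/4 + sqrt(2)*sqrt(d)/4)) (u(F, d) = (F + d/(9/4 + sqrt(2)*sqrt(d)/4))/3 = F/3 + d/(3*(9/4 + sqrt(2)*sqrt(d)/4)))
1047 + u(L(2, 5), 1)*(-144) = 1047 + ((4*1 + (5*(1 + 2))*(9 + sqrt(2)*sqrt(1)))/(3*(9 + sqrt(2)*sqrt(1))))*(-144) = 1047 + ((4 + (5*3)*(9 + sqrt(2)*1))/(3*(9 + sqrt(2)*1)))*(-144) = 1047 + ((4 + 15*(9 + sqrt(2)))/(3*(9 + sqrt(2))))*(-144) = 1047 + ((4 + (135 + 15*sqrt(2)))/(3*(9 + sqrt(2))))*(-144) = 1047 + ((139 + 15*sqrt(2))/(3*(9 + sqrt(2))))*(-144) = 1047 - 48*(139 + 15*sqrt(2))/(9 + sqrt(2))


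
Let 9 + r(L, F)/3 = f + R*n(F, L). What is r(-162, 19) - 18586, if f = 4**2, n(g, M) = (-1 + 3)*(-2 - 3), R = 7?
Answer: -18775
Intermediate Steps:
n(g, M) = -10 (n(g, M) = 2*(-5) = -10)
f = 16
r(L, F) = -189 (r(L, F) = -27 + 3*(16 + 7*(-10)) = -27 + 3*(16 - 70) = -27 + 3*(-54) = -27 - 162 = -189)
r(-162, 19) - 18586 = -189 - 18586 = -18775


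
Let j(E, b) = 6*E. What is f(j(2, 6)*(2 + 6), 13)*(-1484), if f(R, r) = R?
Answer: -142464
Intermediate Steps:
f(j(2, 6)*(2 + 6), 13)*(-1484) = ((6*2)*(2 + 6))*(-1484) = (12*8)*(-1484) = 96*(-1484) = -142464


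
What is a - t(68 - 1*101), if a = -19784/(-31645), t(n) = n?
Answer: 1064069/31645 ≈ 33.625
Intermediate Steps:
a = 19784/31645 (a = -19784*(-1/31645) = 19784/31645 ≈ 0.62519)
a - t(68 - 1*101) = 19784/31645 - (68 - 1*101) = 19784/31645 - (68 - 101) = 19784/31645 - 1*(-33) = 19784/31645 + 33 = 1064069/31645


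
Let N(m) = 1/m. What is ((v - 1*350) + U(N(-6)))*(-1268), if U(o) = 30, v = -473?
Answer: 1005524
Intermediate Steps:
((v - 1*350) + U(N(-6)))*(-1268) = ((-473 - 1*350) + 30)*(-1268) = ((-473 - 350) + 30)*(-1268) = (-823 + 30)*(-1268) = -793*(-1268) = 1005524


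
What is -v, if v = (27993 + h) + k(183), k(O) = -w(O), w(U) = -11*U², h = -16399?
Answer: -379973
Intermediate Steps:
k(O) = 11*O² (k(O) = -(-11)*O² = 11*O²)
v = 379973 (v = (27993 - 16399) + 11*183² = 11594 + 11*33489 = 11594 + 368379 = 379973)
-v = -1*379973 = -379973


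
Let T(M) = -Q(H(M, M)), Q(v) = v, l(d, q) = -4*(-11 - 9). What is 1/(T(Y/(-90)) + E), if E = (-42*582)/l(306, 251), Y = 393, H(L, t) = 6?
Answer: -20/6231 ≈ -0.0032098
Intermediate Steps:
l(d, q) = 80 (l(d, q) = -4*(-20) = 80)
T(M) = -6 (T(M) = -1*6 = -6)
E = -6111/20 (E = -42*582/80 = -24444*1/80 = -6111/20 ≈ -305.55)
1/(T(Y/(-90)) + E) = 1/(-6 - 6111/20) = 1/(-6231/20) = -20/6231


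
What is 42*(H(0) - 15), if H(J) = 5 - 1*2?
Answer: -504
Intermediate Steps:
H(J) = 3 (H(J) = 5 - 2 = 3)
42*(H(0) - 15) = 42*(3 - 15) = 42*(-12) = -504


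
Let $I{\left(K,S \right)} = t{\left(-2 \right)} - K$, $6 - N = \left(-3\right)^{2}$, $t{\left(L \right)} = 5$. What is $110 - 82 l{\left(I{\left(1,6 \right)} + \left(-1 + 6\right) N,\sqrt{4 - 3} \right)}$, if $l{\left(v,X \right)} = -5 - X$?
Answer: $602$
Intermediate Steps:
$N = -3$ ($N = 6 - \left(-3\right)^{2} = 6 - 9 = -3$)
$I{\left(K,S \right)} = 5 - K$
$110 - 82 l{\left(I{\left(1,6 \right)} + \left(-1 + 6\right) N,\sqrt{4 - 3} \right)} = 110 - 82 \left(-5 - \sqrt{4 - 3}\right) = 110 - 82 \left(-5 - \sqrt{1}\right) = 110 - 82 \left(-5 - 1\right) = 110 - -492 = 110 + 492 = 602$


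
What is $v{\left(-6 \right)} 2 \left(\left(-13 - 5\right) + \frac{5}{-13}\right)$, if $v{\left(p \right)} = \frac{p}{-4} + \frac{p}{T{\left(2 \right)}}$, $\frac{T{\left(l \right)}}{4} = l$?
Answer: $- \frac{717}{26} \approx -27.577$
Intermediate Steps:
$T{\left(l \right)} = 4 l$
$v{\left(p \right)} = - \frac{p}{8}$ ($v{\left(p \right)} = \frac{p}{-4} + \frac{p}{4 \cdot 2} = p \left(- \frac{1}{4}\right) + \frac{p}{8} = - \frac{p}{4} + p \frac{1}{8} = - \frac{p}{4} + \frac{p}{8} = - \frac{p}{8}$)
$v{\left(-6 \right)} 2 \left(\left(-13 - 5\right) + \frac{5}{-13}\right) = \left(- \frac{1}{8}\right) \left(-6\right) 2 \left(\left(-13 - 5\right) + \frac{5}{-13}\right) = \frac{3}{4} \cdot 2 \left(-18 + 5 \left(- \frac{1}{13}\right)\right) = \frac{3 \left(-18 - \frac{5}{13}\right)}{2} = \frac{3}{2} \left(- \frac{239}{13}\right) = - \frac{717}{26}$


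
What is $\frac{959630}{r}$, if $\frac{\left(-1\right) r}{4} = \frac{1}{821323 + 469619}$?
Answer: $-309706667865$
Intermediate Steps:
$r = - \frac{2}{645471}$ ($r = - \frac{4}{821323 + 469619} = - \frac{4}{1290942} = \left(-4\right) \frac{1}{1290942} = - \frac{2}{645471} \approx -3.0985 \cdot 10^{-6}$)
$\frac{959630}{r} = \frac{959630}{- \frac{2}{645471}} = 959630 \left(- \frac{645471}{2}\right) = -309706667865$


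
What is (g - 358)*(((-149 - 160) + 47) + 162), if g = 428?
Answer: -7000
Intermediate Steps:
(g - 358)*(((-149 - 160) + 47) + 162) = (428 - 358)*(((-149 - 160) + 47) + 162) = 70*((-309 + 47) + 162) = 70*(-262 + 162) = 70*(-100) = -7000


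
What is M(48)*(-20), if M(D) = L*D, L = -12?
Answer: 11520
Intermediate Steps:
M(D) = -12*D
M(48)*(-20) = -12*48*(-20) = -576*(-20) = 11520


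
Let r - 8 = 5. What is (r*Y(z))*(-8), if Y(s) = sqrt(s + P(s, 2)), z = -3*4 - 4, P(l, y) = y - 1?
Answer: -104*I*sqrt(15) ≈ -402.79*I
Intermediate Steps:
P(l, y) = -1 + y
r = 13 (r = 8 + 5 = 13)
z = -16 (z = -12 - 4 = -16)
Y(s) = sqrt(1 + s) (Y(s) = sqrt(s + (-1 + 2)) = sqrt(s + 1) = sqrt(1 + s))
(r*Y(z))*(-8) = (13*sqrt(1 - 16))*(-8) = (13*sqrt(-15))*(-8) = (13*(I*sqrt(15)))*(-8) = (13*I*sqrt(15))*(-8) = -104*I*sqrt(15)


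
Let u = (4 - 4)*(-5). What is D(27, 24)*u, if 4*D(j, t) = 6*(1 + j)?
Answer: 0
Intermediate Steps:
D(j, t) = 3/2 + 3*j/2 (D(j, t) = (6*(1 + j))/4 = (6 + 6*j)/4 = 3/2 + 3*j/2)
u = 0 (u = 0*(-5) = 0)
D(27, 24)*u = (3/2 + (3/2)*27)*0 = (3/2 + 81/2)*0 = 42*0 = 0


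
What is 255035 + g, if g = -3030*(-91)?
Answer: 530765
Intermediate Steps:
g = 275730
255035 + g = 255035 + 275730 = 530765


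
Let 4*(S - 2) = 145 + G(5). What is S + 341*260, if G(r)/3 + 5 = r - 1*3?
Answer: 88696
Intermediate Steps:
G(r) = -24 + 3*r (G(r) = -15 + 3*(r - 1*3) = -15 + 3*(r - 3) = -15 + 3*(-3 + r) = -15 + (-9 + 3*r) = -24 + 3*r)
S = 36 (S = 2 + (145 + (-24 + 3*5))/4 = 2 + (145 + (-24 + 15))/4 = 2 + (145 - 9)/4 = 2 + (¼)*136 = 2 + 34 = 36)
S + 341*260 = 36 + 341*260 = 36 + 88660 = 88696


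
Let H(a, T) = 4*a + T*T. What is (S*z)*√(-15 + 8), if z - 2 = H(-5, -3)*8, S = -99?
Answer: 8514*I*√7 ≈ 22526.0*I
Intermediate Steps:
H(a, T) = T² + 4*a (H(a, T) = 4*a + T² = T² + 4*a)
z = -86 (z = 2 + ((-3)² + 4*(-5))*8 = 2 + (9 - 20)*8 = 2 - 11*8 = 2 - 88 = -86)
(S*z)*√(-15 + 8) = (-99*(-86))*√(-15 + 8) = 8514*√(-7) = 8514*(I*√7) = 8514*I*√7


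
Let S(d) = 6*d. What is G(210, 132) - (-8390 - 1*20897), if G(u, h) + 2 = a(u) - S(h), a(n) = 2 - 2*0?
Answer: 28495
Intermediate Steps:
a(n) = 2 (a(n) = 2 + 0 = 2)
G(u, h) = -6*h (G(u, h) = -2 + (2 - 6*h) = -6*h)
G(210, 132) - (-8390 - 1*20897) = -6*132 - (-8390 - 1*20897) = -792 - (-8390 - 20897) = -792 - 1*(-29287) = -792 + 29287 = 28495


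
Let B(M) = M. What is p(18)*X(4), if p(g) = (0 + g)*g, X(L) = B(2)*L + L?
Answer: 3888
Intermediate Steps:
X(L) = 3*L (X(L) = 2*L + L = 3*L)
p(g) = g² (p(g) = g*g = g²)
p(18)*X(4) = 18²*(3*4) = 324*12 = 3888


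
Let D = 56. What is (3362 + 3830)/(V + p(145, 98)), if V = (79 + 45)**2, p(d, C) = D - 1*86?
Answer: 3596/7673 ≈ 0.46866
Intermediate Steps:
p(d, C) = -30 (p(d, C) = 56 - 1*86 = 56 - 86 = -30)
V = 15376 (V = 124**2 = 15376)
(3362 + 3830)/(V + p(145, 98)) = (3362 + 3830)/(15376 - 30) = 7192/15346 = 7192*(1/15346) = 3596/7673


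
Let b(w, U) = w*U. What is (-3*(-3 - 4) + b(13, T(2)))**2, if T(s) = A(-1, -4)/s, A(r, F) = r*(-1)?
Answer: 3025/4 ≈ 756.25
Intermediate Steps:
A(r, F) = -r
T(s) = 1/s (T(s) = (-1*(-1))/s = 1/s)
b(w, U) = U*w
(-3*(-3 - 4) + b(13, T(2)))**2 = (-3*(-3 - 4) + 13/2)**2 = (-3*(-7) + (1/2)*13)**2 = (21 + 13/2)**2 = (55/2)**2 = 3025/4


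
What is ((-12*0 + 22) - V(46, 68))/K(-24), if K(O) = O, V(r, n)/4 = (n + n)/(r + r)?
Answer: -185/276 ≈ -0.67029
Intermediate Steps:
V(r, n) = 4*n/r (V(r, n) = 4*((n + n)/(r + r)) = 4*((2*n)/((2*r))) = 4*((2*n)*(1/(2*r))) = 4*(n/r) = 4*n/r)
((-12*0 + 22) - V(46, 68))/K(-24) = ((-12*0 + 22) - 4*68/46)/(-24) = ((0 + 22) - 4*68/46)*(-1/24) = (22 - 1*136/23)*(-1/24) = (22 - 136/23)*(-1/24) = (370/23)*(-1/24) = -185/276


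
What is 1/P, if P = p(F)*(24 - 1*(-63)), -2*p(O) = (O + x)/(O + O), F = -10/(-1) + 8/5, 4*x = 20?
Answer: -8/249 ≈ -0.032129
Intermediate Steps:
x = 5 (x = (¼)*20 = 5)
F = 58/5 (F = -10*(-1) + 8*(⅕) = 10 + 8/5 = 58/5 ≈ 11.600)
p(O) = -(5 + O)/(4*O) (p(O) = -(O + 5)/(2*(O + O)) = -(5 + O)/(2*(2*O)) = -(5 + O)*1/(2*O)/2 = -(5 + O)/(4*O))
P = -249/8 (P = ((-5 - 1*58/5)/(4*(58/5)))*(24 - 1*(-63)) = ((¼)*(5/58)*(-5 - 58/5))*(24 + 63) = ((¼)*(5/58)*(-83/5))*87 = -83/232*87 = -249/8 ≈ -31.125)
1/P = 1/(-249/8) = -8/249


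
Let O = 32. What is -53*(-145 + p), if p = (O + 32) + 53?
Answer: 1484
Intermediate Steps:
p = 117 (p = (32 + 32) + 53 = 64 + 53 = 117)
-53*(-145 + p) = -53*(-145 + 117) = -53*(-28) = 1484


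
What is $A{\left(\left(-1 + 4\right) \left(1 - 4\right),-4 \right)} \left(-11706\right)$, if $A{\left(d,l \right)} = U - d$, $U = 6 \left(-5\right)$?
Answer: $245826$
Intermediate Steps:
$U = -30$
$A{\left(d,l \right)} = -30 - d$
$A{\left(\left(-1 + 4\right) \left(1 - 4\right),-4 \right)} \left(-11706\right) = \left(-30 - \left(-1 + 4\right) \left(1 - 4\right)\right) \left(-11706\right) = \left(-30 - 3 \left(1 + \left(-4 + 0\right)\right)\right) \left(-11706\right) = \left(-30 - 3 \left(1 - 4\right)\right) \left(-11706\right) = \left(-30 - 3 \left(-3\right)\right) \left(-11706\right) = \left(-30 - -9\right) \left(-11706\right) = \left(-30 + 9\right) \left(-11706\right) = \left(-21\right) \left(-11706\right) = 245826$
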